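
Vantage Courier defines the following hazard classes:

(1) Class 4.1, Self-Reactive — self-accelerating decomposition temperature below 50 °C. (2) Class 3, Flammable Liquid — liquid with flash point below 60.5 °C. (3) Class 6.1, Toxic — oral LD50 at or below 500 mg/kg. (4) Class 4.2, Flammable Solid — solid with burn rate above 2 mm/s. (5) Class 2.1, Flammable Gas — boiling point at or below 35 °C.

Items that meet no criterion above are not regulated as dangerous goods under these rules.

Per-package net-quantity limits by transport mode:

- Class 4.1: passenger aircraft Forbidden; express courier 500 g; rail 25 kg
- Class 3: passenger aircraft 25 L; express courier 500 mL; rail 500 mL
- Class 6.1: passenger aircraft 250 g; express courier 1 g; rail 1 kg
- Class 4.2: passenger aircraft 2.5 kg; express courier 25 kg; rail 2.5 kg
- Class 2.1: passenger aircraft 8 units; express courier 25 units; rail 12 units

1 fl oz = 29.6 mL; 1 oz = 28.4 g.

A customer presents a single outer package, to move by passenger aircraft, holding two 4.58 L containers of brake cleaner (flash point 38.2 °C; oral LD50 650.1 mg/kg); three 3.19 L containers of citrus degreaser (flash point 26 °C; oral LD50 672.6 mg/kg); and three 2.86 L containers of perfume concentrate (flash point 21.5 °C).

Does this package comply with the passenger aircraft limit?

Brake cleaner: flash point 38.2 °C < 60.5 °C → Class 3 (Flammable Liquid).
Citrus degreaser: flash point 26 °C < 60.5 °C → Class 3 (Flammable Liquid).
Perfume concentrate: flash point 21.5 °C < 60.5 °C → Class 3 (Flammable Liquid).
Class 3 net quantity: (two 4.58 L containers = 9.16 L) + (three 3.19 L containers = 9.57 L) + (three 2.86 L containers = 8.58 L) = 27.31 L.
27.31 L exceeds the passenger aircraft limit of 25 L for Class 3.

No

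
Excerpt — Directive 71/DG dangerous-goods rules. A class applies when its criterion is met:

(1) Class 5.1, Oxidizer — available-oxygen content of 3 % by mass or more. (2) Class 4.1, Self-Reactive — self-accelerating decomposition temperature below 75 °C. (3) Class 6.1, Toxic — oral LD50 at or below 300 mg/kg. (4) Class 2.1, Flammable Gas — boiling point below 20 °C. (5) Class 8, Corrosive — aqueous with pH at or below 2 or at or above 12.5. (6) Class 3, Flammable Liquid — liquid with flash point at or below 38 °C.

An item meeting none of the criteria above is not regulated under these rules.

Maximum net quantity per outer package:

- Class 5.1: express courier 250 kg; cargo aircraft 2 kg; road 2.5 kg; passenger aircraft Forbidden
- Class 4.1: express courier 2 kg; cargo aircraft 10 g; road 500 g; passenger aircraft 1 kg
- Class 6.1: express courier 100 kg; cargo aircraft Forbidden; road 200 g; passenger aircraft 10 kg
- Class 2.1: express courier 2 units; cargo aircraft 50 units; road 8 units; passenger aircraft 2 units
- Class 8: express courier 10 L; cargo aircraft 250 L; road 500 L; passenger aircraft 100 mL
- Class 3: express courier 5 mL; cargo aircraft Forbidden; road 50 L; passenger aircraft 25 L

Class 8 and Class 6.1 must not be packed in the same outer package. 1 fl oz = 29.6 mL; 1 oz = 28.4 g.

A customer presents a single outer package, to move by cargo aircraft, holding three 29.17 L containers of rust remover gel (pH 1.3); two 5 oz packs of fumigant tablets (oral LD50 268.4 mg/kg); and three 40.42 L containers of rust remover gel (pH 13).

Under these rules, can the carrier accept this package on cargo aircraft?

pH 1.3 meets the Class 8 criterion (Corrosive), so the rust remover gel is Class 8.
With oral LD50 268.4 mg/kg (≤ 300 mg/kg), the fumigant tablets fall in Class 6.1.
Rust remover gel: pH 13 ≥ 12.5 → Class 8 (Corrosive).
Class 8 net quantity: (three 29.17 L containers = 87.51 L) + (three 40.42 L containers = 121.26 L) = 208.77 L.
208.77 L is within the cargo aircraft limit of 250 L for Class 8.
Class 6.1 quantity: two 5 oz packs = 284 g.
Class 6.1 is Forbidden by cargo aircraft.
Class 8 and Class 6.1 may not share an outer package.

No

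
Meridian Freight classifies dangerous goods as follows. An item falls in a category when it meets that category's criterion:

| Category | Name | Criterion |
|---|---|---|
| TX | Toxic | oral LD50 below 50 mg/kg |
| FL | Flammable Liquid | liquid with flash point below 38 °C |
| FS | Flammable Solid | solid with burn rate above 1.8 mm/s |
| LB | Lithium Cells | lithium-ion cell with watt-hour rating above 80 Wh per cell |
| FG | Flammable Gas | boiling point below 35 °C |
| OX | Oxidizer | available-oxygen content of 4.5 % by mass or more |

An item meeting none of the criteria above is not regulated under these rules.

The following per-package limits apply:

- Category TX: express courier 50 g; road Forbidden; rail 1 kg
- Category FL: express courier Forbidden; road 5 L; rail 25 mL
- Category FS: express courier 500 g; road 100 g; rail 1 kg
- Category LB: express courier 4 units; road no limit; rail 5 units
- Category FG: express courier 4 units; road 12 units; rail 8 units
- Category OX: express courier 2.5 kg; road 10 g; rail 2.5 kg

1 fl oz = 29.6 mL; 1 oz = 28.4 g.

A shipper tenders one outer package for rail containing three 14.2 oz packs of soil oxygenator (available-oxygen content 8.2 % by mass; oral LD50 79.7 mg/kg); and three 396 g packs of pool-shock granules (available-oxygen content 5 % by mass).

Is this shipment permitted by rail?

Yes

Available-oxygen content 8.2 % by mass meets the Category OX criterion (Oxidizer), so the soil oxygenator is Category OX.
The pool-shock granules have available-oxygen content 5 % by mass, which is ≥ 4.5 % by mass, so they are Category OX (Oxidizer).
Category OX net quantity: (three 14.2 oz packs = 1209.84 g) + (three 396 g packs = 1.188 kg) = 2397.84 g.
That is within the Category OX rail limit of 2.5 kg.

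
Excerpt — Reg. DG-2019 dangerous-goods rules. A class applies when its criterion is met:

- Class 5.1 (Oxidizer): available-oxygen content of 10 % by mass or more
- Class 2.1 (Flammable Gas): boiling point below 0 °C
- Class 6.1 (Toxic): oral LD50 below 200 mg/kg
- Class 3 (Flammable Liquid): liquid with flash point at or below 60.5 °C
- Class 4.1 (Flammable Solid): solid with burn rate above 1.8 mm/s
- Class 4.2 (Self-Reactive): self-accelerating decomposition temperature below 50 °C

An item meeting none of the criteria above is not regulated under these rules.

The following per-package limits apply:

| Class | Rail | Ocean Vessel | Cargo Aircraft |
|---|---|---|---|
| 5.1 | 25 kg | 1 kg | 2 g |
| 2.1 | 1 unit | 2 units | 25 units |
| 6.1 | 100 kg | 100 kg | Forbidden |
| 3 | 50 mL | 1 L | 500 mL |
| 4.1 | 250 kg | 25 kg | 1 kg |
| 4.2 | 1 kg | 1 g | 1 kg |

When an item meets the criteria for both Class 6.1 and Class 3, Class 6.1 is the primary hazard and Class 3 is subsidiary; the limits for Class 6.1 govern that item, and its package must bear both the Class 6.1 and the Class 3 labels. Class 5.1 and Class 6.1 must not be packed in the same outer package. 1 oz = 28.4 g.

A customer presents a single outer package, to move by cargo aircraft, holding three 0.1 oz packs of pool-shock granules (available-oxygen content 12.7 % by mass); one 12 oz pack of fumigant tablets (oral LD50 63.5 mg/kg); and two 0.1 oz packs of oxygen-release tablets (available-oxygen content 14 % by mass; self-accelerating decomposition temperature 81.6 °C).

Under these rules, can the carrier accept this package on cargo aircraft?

Pool-shock granules: available-oxygen content 12.7 % by mass ≥ 10 % by mass → Class 5.1 (Oxidizer).
The fumigant tablets have oral LD50 63.5 mg/kg, which is < 200 mg/kg, so they are Class 6.1 (Toxic).
The oxygen-release tablets have available-oxygen content 14 % by mass, which is ≥ 10 % by mass, so they are Class 5.1 (Oxidizer).
Class 5.1 net quantity: (three 0.1 oz packs = 8.52 g) + (two 0.1 oz packs = 5.68 g) = 14.2 g.
14.2 g > 2 g (cargo aircraft limit, Class 5.1) — over the limit.
Class 6.1 quantity: one 12 oz pack = 340.8 g.
Class 6.1 is Forbidden by cargo aircraft.
Class 5.1 and Class 6.1 may not share an outer package.

No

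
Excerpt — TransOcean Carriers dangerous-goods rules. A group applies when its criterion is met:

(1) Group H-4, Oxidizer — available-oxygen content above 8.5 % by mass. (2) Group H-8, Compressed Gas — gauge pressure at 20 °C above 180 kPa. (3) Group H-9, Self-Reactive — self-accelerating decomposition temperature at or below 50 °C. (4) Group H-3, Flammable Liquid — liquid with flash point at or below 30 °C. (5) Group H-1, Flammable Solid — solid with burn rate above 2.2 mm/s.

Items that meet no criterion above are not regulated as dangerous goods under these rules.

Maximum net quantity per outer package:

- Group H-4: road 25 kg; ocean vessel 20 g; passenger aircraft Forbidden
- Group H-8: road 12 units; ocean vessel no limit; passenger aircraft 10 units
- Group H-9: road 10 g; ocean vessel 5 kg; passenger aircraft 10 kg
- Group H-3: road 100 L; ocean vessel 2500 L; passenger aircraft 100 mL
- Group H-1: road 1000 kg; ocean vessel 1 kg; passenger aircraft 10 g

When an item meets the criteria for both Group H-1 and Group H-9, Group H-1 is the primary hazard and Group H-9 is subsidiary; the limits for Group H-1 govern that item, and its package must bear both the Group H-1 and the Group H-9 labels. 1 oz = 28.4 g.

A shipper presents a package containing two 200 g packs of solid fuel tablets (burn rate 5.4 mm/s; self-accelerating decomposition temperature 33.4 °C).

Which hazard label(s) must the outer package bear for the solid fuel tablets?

Group H-1 and H-9

Burn rate 5.4 mm/s meets the Group H-1 criterion (Flammable Solid), so the solid fuel tablets are Group H-1.
Self-accelerating decomposition temperature 33.4 °C meets the Group H-9 criterion (Self-Reactive), so the solid fuel tablets are Group H-9.
By the precedence rule Group H-1 is primary and Group H-9 is subsidiary, and that rule requires both labels on the package.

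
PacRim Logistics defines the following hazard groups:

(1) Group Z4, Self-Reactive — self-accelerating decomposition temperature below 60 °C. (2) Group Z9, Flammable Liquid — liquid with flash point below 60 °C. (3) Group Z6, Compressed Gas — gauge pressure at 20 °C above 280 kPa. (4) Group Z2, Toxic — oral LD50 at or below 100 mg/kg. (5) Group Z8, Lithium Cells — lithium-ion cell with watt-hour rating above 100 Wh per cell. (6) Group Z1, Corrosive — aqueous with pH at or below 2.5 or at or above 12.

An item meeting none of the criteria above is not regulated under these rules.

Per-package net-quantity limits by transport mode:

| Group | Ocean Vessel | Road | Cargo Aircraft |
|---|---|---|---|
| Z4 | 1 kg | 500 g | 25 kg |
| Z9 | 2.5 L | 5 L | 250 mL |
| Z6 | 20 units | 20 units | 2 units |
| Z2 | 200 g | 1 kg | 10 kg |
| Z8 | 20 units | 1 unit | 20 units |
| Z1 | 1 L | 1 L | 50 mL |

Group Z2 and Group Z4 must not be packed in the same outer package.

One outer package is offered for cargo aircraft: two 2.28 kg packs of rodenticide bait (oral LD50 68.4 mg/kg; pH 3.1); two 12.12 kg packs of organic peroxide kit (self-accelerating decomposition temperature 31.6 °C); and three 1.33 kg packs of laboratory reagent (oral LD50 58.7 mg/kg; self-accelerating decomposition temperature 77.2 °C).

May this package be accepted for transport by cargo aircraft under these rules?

The rodenticide bait has oral LD50 68.4 mg/kg, which is ≤ 100 mg/kg, so it is Group Z2 (Toxic).
Organic peroxide kit: self-accelerating decomposition temperature 31.6 °C < 60 °C → Group Z4 (Self-Reactive).
The laboratory reagent has oral LD50 58.7 mg/kg, which is ≤ 100 mg/kg, so it is Group Z2 (Toxic).
Total Group Z2: (two 2.28 kg packs = 4.56 kg) + (three 1.33 kg packs = 3.99 kg) = 8.55 kg.
That is within the Group Z2 cargo aircraft limit of 10 kg.
Group Z4 quantity: two 12.12 kg packs = 24.24 kg.
24.24 kg ≤ 25 kg (cargo aircraft limit, Group Z4) — within limit.
Group Z2 and Group Z4 may not share an outer package.

No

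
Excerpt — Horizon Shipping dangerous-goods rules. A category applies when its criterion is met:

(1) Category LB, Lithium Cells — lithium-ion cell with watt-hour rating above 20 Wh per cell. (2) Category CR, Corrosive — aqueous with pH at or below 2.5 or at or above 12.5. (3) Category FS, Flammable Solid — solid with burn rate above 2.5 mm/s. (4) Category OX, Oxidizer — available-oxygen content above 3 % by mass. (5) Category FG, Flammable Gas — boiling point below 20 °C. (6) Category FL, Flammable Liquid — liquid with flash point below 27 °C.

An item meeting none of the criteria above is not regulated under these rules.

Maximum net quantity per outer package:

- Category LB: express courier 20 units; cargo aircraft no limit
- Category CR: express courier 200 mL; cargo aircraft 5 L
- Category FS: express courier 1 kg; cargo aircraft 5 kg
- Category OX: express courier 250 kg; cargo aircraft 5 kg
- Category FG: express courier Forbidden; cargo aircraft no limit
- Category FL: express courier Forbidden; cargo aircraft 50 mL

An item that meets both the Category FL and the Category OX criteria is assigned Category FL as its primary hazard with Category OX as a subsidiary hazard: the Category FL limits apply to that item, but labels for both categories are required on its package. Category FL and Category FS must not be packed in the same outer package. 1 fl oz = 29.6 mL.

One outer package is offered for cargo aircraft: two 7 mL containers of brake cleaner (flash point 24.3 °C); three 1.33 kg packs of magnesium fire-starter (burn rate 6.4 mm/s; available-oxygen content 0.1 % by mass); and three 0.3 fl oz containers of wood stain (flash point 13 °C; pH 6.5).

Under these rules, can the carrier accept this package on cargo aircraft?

No

The brake cleaner has flash point 24.3 °C, which is < 27 °C, so it is Category FL (Flammable Liquid).
Magnesium fire-starter: burn rate 6.4 mm/s > 2.5 mm/s → Category FS (Flammable Solid).
Wood stain: flash point 13 °C < 27 °C → Category FL (Flammable Liquid).
Total Category FL: (two 7 mL containers = 14 mL) + (three 0.3 fl oz containers = 26.64 mL) = 40.64 mL.
That is within the Category FL cargo aircraft limit of 50 mL.
Category FS quantity: three 1.33 kg packs = 3.99 kg.
3.99 kg ≤ 5 kg (cargo aircraft limit, Category FS) — within limit.
Category FL and Category FS may not share an outer package.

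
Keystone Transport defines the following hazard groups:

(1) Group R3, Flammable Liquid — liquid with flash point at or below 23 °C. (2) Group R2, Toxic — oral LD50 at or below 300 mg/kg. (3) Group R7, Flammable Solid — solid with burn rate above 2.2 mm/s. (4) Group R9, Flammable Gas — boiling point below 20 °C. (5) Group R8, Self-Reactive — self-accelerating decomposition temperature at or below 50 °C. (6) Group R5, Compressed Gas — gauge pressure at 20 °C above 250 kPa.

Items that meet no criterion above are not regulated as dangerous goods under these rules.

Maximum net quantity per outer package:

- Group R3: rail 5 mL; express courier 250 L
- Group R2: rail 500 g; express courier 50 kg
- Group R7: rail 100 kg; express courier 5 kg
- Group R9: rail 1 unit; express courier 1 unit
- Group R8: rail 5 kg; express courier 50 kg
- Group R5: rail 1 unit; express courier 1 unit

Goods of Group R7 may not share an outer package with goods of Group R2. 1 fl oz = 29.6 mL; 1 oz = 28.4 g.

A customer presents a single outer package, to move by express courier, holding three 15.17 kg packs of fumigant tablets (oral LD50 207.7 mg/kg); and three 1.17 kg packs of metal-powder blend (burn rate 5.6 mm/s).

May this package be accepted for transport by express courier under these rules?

Oral LD50 207.7 mg/kg meets the Group R2 criterion (Toxic), so the fumigant tablets are Group R2.
With burn rate 5.6 mm/s (> 2.2 mm/s), the metal-powder blend falls in Group R7.
Group R7 quantity: three 1.17 kg packs = 3.51 kg.
3.51 kg ≤ 5 kg (express courier limit, Group R7) — within limit.
Group R2 quantity: three 15.17 kg packs = 45.51 kg.
45.51 kg ≤ 50 kg (express courier limit, Group R2) — within limit.
Group R7 and Group R2 may not share an outer package.

No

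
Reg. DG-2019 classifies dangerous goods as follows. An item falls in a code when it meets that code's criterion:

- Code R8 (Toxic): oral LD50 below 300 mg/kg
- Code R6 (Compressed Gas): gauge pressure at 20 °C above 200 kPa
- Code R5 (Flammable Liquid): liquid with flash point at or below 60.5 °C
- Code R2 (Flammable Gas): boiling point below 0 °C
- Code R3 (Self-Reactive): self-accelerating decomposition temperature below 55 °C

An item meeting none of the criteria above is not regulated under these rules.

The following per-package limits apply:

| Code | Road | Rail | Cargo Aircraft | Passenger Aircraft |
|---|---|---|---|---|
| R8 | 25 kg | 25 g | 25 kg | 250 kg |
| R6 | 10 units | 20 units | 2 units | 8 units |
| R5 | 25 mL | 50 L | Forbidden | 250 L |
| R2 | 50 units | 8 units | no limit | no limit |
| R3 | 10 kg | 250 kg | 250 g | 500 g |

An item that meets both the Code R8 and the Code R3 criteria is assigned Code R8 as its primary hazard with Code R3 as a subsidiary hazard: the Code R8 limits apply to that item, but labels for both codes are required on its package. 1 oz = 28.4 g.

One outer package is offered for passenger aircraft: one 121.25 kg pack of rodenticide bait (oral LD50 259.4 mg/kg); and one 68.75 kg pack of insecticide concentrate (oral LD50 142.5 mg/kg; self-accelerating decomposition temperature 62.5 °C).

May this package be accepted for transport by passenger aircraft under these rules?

The rodenticide bait has oral LD50 259.4 mg/kg, which is < 300 mg/kg, so it is Code R8 (Toxic).
The insecticide concentrate has oral LD50 142.5 mg/kg, which is < 300 mg/kg, so it is Code R8 (Toxic).
Total Code R8: 121.25 kg + 68.75 kg = 190 kg.
190 kg is within the passenger aircraft limit of 250 kg for Code R8.

Yes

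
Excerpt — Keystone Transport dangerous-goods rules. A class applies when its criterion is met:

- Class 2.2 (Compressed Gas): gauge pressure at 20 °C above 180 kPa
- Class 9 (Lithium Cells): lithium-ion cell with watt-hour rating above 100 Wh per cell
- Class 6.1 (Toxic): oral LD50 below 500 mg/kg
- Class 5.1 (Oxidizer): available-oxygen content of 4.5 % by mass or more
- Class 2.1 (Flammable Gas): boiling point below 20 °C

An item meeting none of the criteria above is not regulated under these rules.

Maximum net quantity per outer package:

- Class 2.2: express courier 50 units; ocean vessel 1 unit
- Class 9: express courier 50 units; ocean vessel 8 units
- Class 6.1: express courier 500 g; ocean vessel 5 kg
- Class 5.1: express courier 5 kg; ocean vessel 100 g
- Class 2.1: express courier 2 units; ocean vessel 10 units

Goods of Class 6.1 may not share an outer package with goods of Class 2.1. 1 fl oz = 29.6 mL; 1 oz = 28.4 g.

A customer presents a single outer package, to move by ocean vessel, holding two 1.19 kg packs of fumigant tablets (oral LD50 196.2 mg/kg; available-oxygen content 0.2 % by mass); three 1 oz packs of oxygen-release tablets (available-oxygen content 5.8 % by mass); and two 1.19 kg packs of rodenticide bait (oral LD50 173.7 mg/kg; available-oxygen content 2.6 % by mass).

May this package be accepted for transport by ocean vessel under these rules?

The fumigant tablets have oral LD50 196.2 mg/kg, which is < 500 mg/kg, so they are Class 6.1 (Toxic).
With available-oxygen content 5.8 % by mass (≥ 4.5 % by mass), the oxygen-release tablets fall in Class 5.1.
The rodenticide bait has oral LD50 173.7 mg/kg, which is < 500 mg/kg, so it is Class 6.1 (Toxic).
Class 6.1 net quantity: (two 1.19 kg packs = 2.38 kg) + (two 1.19 kg packs = 2.38 kg) = 4.76 kg.
4.76 kg is within the ocean vessel limit of 5 kg for Class 6.1.
Class 5.1 quantity: three 1 oz packs = 85.2 g.
85.2 g ≤ 100 g (ocean vessel limit, Class 5.1) — within limit.
The segregation rule (Class 6.1 with Class 2.1) does not apply to Class 6.1 with Class 5.1.
Every hazard class is within its ocean vessel limit and no segregation rule is violated.

Yes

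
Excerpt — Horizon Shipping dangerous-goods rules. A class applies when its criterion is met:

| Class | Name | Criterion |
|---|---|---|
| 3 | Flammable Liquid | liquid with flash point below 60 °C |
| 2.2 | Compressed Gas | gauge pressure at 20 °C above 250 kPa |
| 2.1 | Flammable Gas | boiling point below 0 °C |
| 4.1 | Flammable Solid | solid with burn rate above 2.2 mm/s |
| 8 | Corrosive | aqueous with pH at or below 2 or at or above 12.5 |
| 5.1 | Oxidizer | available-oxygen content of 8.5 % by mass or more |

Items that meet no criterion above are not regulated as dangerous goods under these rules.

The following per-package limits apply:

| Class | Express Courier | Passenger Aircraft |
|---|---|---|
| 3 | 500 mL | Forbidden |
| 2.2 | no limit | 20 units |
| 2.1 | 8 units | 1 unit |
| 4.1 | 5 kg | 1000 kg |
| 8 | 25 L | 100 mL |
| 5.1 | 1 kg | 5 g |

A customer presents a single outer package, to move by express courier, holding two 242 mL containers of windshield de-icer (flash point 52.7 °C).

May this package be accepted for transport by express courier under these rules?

Yes

Windshield de-icer: flash point 52.7 °C < 60 °C → Class 3 (Flammable Liquid).
Class 3 quantity: two 242 mL containers = 484 mL.
484 mL is within the express courier limit of 500 mL for Class 3.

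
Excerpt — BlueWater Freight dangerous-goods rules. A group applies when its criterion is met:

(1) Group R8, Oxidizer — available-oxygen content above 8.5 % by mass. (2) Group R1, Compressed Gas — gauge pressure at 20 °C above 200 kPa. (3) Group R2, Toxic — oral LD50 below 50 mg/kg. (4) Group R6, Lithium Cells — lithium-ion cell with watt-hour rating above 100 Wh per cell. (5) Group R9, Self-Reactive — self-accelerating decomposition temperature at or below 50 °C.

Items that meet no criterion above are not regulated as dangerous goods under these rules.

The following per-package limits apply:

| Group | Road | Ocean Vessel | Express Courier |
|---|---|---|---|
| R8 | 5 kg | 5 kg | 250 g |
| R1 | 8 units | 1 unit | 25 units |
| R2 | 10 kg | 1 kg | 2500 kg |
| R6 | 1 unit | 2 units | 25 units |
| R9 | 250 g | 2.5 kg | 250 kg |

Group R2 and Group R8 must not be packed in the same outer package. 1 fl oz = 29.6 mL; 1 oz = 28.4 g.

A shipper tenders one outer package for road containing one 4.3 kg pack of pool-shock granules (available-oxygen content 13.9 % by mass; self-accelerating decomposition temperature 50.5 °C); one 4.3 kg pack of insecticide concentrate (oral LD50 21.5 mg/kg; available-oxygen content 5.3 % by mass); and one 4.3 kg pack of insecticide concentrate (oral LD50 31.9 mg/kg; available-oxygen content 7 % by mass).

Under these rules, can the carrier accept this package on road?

No

The pool-shock granules have available-oxygen content 13.9 % by mass, which is > 8.5 % by mass, so they are Group R8 (Oxidizer).
Oral LD50 21.5 mg/kg meets the Group R2 criterion (Toxic), so the insecticide concentrate is Group R2.
Oral LD50 31.9 mg/kg meets the Group R2 criterion (Toxic), so the insecticide concentrate is Group R2.
Total Group R2: 4.3 kg + 4.3 kg = 8.6 kg.
8.6 kg is within the road limit of 10 kg for Group R2.
Group R8 quantity: 4.3 kg.
4.3 kg is within the road limit of 5 kg for Group R8.
Group R2 and Group R8 may not share an outer package.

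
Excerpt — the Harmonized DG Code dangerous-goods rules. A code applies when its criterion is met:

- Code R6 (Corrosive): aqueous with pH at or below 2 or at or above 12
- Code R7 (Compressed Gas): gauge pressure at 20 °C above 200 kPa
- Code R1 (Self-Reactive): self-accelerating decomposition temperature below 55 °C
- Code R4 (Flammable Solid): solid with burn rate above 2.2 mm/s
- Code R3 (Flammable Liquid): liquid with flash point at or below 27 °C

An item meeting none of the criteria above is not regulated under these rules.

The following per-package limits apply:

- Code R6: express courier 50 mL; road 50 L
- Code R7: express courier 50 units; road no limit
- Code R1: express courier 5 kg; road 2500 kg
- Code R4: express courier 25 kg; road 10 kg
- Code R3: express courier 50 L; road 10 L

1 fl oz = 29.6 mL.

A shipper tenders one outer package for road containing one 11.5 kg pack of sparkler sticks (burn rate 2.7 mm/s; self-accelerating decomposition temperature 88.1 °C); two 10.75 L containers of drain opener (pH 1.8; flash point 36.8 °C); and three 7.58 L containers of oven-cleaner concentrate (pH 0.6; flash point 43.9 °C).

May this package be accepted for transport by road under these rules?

No

Burn rate 2.7 mm/s meets the Code R4 criterion (Flammable Solid), so the sparkler sticks are Code R4.
pH 1.8 meets the Code R6 criterion (Corrosive), so the drain opener is Code R6.
The oven-cleaner concentrate has pH 0.6, which is ≤ 2, so it is Code R6 (Corrosive).
Code R6 net quantity: (two 10.75 L containers = 21.5 L) + (three 7.58 L containers = 22.74 L) = 44.24 L.
44.24 L is within the road limit of 50 L for Code R6.
Code R4 quantity: 11.5 kg.
11.5 kg exceeds the road limit of 10 kg for Code R4.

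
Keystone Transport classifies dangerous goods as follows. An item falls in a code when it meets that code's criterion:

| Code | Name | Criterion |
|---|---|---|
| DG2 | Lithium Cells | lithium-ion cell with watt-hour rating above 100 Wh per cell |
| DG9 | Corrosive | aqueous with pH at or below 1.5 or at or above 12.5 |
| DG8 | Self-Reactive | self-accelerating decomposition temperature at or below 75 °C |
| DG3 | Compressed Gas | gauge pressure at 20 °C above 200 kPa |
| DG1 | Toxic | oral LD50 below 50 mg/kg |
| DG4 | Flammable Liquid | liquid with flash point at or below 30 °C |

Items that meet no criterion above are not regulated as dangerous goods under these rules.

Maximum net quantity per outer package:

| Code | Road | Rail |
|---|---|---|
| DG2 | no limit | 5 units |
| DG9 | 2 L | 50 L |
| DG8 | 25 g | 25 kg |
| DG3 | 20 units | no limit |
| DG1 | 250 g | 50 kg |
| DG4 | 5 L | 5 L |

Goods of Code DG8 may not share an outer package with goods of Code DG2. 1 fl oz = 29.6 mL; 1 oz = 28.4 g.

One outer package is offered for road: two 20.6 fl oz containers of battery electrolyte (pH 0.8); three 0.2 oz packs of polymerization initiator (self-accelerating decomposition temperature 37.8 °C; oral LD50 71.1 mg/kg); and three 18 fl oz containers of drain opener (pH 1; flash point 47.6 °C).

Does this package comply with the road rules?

pH 0.8 meets the Code DG9 criterion (Corrosive), so the battery electrolyte is Code DG9.
Self-accelerating decomposition temperature 37.8 °C meets the Code DG8 criterion (Self-Reactive), so the polymerization initiator is Code DG8.
The drain opener has pH 1, which is ≤ 1.5, so it is Code DG9 (Corrosive).
Code DG9 net quantity: (two 20.6 fl oz containers = 1219.52 mL) + (three 18 fl oz containers = 1598.4 mL) = 2817.92 mL.
2817.92 mL > 2 L (road limit, Code DG9) — over the limit.
Code DG8 quantity: three 0.2 oz packs = 17.04 g.
17.04 g is within the road limit of 25 g for Code DG8.
The segregation rule (Code DG8 with Code DG2) does not apply to Code DG9 with Code DG8.

No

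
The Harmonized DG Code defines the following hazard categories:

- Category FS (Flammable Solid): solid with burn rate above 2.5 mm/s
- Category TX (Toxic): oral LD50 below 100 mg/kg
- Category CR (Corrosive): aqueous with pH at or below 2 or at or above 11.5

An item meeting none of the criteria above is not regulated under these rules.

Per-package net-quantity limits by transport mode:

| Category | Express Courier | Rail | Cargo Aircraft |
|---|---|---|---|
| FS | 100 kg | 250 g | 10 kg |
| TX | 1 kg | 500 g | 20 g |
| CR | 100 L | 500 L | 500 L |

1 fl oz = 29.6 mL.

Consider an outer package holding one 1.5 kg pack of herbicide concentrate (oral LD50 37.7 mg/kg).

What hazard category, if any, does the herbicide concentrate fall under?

The herbicide concentrate has oral LD50 37.7 mg/kg, which is < 100 mg/kg, so it is Category TX (Toxic).

Category TX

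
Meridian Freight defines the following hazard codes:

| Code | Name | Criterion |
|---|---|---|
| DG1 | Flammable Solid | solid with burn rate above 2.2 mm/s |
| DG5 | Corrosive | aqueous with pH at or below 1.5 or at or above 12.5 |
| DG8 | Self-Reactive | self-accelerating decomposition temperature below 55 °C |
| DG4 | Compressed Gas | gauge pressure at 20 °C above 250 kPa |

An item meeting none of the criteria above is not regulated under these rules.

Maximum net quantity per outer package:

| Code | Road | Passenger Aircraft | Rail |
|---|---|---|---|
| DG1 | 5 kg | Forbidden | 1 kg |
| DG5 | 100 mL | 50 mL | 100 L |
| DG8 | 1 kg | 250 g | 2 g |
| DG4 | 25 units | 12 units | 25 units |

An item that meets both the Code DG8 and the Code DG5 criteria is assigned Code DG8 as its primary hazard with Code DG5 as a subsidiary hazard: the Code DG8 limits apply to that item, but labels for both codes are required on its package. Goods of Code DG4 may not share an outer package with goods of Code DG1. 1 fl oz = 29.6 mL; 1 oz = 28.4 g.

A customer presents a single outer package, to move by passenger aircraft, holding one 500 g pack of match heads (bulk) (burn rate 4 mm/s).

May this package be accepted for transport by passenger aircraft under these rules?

No

Burn rate 4 mm/s meets the Code DG1 criterion (Flammable Solid), so the match heads (bulk) are Code DG1.
Code DG1 quantity: 500 g.
Code DG1 is Forbidden by passenger aircraft.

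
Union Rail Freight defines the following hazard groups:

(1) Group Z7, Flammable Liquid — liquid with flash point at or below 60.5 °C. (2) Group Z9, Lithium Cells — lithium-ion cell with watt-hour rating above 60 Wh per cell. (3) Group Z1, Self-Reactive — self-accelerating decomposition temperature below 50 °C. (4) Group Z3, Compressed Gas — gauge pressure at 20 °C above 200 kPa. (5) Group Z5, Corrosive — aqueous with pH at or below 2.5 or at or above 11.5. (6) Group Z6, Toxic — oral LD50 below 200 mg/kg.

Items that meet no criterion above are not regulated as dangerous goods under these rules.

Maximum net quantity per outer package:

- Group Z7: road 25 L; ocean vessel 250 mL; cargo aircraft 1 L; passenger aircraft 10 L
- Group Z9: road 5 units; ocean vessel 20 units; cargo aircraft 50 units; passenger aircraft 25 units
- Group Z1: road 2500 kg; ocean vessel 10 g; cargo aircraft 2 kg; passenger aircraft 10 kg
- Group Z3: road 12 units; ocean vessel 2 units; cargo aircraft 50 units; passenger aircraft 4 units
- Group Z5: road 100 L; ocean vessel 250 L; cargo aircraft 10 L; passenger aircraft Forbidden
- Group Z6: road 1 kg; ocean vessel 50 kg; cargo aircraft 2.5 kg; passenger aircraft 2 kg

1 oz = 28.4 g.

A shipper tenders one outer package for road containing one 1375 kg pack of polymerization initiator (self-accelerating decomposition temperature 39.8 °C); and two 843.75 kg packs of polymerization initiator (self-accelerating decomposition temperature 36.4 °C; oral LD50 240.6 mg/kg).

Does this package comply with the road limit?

The polymerization initiator has self-accelerating decomposition temperature 39.8 °C, which is < 50 °C, so it is Group Z1 (Self-Reactive).
Self-accelerating decomposition temperature 36.4 °C meets the Group Z1 criterion (Self-Reactive), so the polymerization initiator is Group Z1.
Group Z1 net quantity: 1375 kg + (two 843.75 kg packs = 1687.5 kg) = 3062.5 kg.
3062.5 kg exceeds the road limit of 2500 kg for Group Z1.

No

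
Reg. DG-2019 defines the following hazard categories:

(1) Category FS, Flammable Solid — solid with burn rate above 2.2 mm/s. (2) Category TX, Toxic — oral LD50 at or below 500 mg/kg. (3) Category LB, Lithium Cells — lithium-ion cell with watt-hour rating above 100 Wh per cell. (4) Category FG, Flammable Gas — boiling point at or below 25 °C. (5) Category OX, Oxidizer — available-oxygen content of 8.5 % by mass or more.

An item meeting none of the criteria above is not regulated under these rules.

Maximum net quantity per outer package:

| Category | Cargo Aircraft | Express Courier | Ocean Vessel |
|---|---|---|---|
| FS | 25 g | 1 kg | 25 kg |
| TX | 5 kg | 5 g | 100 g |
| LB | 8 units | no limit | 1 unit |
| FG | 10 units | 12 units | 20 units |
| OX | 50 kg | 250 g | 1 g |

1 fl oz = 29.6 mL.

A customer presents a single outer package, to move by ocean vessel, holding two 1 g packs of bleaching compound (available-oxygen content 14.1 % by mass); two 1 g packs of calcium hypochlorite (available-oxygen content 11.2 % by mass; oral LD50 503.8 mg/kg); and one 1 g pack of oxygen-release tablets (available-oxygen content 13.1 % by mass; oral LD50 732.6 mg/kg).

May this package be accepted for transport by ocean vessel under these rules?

No

With available-oxygen content 14.1 % by mass (≥ 8.5 % by mass), the bleaching compound falls in Category OX.
Available-oxygen content 11.2 % by mass meets the Category OX criterion (Oxidizer), so the calcium hypochlorite is Category OX.
The oxygen-release tablets have available-oxygen content 13.1 % by mass, which is ≥ 8.5 % by mass, so they are Category OX (Oxidizer).
Total Category OX: (two 1 g packs = 2 g) + (two 1 g packs = 2 g) + 1 g = 5 g.
5 g > 1 g (ocean vessel limit, Category OX) — over the limit.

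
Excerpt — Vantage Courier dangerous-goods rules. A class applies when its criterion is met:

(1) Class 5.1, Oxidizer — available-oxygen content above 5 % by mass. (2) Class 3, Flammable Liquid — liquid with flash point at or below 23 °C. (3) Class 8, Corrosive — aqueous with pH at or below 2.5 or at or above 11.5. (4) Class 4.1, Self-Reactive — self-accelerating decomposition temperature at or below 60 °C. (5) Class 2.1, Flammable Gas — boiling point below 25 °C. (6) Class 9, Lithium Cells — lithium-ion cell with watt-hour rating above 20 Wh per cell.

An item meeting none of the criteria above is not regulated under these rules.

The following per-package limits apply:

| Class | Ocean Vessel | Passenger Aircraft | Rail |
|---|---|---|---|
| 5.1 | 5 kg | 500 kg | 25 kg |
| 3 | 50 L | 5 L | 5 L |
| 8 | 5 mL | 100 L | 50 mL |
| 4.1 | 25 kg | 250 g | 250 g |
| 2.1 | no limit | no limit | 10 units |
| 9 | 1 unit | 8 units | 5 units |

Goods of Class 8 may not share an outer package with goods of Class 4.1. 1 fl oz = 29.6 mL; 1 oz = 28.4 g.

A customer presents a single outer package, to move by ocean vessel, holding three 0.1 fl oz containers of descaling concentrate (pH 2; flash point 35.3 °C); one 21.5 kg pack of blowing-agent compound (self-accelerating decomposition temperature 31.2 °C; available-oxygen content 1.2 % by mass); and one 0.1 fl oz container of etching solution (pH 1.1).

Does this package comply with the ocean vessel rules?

No

With pH 2 (≤ 2.5), the descaling concentrate falls in Class 8.
Self-accelerating decomposition temperature 31.2 °C meets the Class 4.1 criterion (Self-Reactive), so the blowing-agent compound is Class 4.1.
pH 1.1 meets the Class 8 criterion (Corrosive), so the etching solution is Class 8.
Class 8 net quantity: (three 0.1 fl oz containers = 8.88 mL) + (one 0.1 fl oz container = 2.96 mL) = 11.84 mL.
11.84 mL exceeds the ocean vessel limit of 5 mL for Class 8.
Class 4.1 quantity: 21.5 kg.
That is within the Class 4.1 ocean vessel limit of 25 kg.
Class 8 and Class 4.1 may not share an outer package.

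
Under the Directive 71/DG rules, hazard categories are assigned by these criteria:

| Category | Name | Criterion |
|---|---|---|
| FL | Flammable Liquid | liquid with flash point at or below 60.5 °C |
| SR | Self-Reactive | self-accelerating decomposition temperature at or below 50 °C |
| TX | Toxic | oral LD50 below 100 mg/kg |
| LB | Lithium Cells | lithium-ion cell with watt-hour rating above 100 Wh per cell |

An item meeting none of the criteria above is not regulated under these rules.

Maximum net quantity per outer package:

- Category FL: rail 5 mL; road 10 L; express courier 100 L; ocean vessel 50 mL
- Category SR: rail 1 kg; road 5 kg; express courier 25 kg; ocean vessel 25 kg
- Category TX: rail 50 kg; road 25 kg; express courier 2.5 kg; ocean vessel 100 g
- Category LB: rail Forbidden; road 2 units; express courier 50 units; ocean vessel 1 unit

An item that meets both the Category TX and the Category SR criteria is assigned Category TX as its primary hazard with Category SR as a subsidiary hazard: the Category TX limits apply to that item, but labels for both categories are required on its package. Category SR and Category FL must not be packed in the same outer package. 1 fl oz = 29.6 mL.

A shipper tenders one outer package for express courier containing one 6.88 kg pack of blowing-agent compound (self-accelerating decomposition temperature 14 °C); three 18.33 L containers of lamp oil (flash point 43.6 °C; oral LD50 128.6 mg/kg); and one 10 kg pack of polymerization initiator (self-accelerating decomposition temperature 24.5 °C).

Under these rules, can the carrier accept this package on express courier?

Blowing-agent compound: self-accelerating decomposition temperature 14 °C ≤ 50 °C → Category SR (Self-Reactive).
Flash point 43.6 °C meets the Category FL criterion (Flammable Liquid), so the lamp oil is Category FL.
With self-accelerating decomposition temperature 24.5 °C (≤ 50 °C), the polymerization initiator falls in Category SR.
Total Category SR: 6.88 kg + 10 kg = 16.88 kg.
16.88 kg is within the express courier limit of 25 kg for Category SR.
Category FL quantity: three 18.33 L containers = 54.99 L.
54.99 L is within the express courier limit of 100 L for Category FL.
Category SR and Category FL may not share an outer package.

No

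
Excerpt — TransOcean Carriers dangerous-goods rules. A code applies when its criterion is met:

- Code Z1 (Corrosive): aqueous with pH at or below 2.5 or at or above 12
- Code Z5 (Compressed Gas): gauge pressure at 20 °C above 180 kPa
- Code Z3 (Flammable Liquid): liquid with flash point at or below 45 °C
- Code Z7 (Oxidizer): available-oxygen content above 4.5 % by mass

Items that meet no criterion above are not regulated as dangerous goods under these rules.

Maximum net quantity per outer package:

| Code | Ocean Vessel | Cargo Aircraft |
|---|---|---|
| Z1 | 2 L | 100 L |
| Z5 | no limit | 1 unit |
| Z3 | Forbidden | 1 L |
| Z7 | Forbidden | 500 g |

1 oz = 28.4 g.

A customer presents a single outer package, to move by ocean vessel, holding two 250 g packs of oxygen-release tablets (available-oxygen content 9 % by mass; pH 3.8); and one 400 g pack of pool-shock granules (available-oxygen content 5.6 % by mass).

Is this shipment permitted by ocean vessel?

Oxygen-release tablets: available-oxygen content 9 % by mass > 4.5 % by mass → Code Z7 (Oxidizer).
Available-oxygen content 5.6 % by mass meets the Code Z7 criterion (Oxidizer), so the pool-shock granules are Code Z7.
Code Z7 net quantity: (two 250 g packs = 500 g) + 400 g = 900 g.
Code Z7 is Forbidden by ocean vessel.

No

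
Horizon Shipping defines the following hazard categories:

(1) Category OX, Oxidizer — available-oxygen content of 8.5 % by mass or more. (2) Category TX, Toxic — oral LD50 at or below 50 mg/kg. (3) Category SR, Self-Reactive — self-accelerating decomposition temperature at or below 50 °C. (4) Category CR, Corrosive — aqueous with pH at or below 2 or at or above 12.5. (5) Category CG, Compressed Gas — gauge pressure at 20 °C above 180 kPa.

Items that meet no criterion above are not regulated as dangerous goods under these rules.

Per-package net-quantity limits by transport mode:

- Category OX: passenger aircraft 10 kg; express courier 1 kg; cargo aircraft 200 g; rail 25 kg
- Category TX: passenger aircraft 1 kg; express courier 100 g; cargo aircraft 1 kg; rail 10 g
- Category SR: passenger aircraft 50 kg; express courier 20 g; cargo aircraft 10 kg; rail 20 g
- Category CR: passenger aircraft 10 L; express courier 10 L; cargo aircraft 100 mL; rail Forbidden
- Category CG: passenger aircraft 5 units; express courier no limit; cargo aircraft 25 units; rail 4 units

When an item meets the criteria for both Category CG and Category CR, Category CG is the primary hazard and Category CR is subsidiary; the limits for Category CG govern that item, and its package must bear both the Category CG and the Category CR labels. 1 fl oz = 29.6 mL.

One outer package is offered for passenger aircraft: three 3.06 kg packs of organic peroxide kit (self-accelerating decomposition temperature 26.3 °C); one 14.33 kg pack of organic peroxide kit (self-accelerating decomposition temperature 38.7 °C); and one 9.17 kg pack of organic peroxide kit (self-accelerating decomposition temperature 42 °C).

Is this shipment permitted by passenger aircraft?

The organic peroxide kit has self-accelerating decomposition temperature 26.3 °C, which is ≤ 50 °C, so it is Category SR (Self-Reactive).
Organic peroxide kit: self-accelerating decomposition temperature 38.7 °C ≤ 50 °C → Category SR (Self-Reactive).
Organic peroxide kit: self-accelerating decomposition temperature 42 °C ≤ 50 °C → Category SR (Self-Reactive).
Category SR net quantity: (three 3.06 kg packs = 9.18 kg) + 14.33 kg + 9.17 kg = 32.68 kg.
That is within the Category SR passenger aircraft limit of 50 kg.

Yes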